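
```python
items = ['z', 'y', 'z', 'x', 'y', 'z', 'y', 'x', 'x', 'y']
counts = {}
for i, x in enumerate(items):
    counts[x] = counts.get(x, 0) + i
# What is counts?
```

Initial: counts = {}, items = ['z', 'y', 'z', 'x', 'y', 'z', 'y', 'x', 'x', 'y']
i=0, x='z': counts = {'z': 0}
i=1, x='y': counts = {'z': 0, 'y': 1}
i=2, x='z': counts = {'z': 2, 'y': 1}
i=3, x='x': counts = {'z': 2, 'y': 1, 'x': 3}
i=4, x='y': counts = {'z': 2, 'y': 5, 'x': 3}
i=5, x='z': counts = {'z': 7, 'y': 5, 'x': 3}
i=6, x='y': counts = {'z': 7, 'y': 11, 'x': 3}
i=7, x='x': counts = {'z': 7, 'y': 11, 'x': 10}
i=8, x='x': counts = {'z': 7, 'y': 11, 'x': 18}
i=9, x='y': counts = {'z': 7, 'y': 20, 'x': 18}

{'z': 7, 'y': 20, 'x': 18}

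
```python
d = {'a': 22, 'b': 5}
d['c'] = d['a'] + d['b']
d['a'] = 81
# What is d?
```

After line 1: d = {'a': 22, 'b': 5}
After line 2 (d['c'] = 22 + 5): d = {'a': 22, 'b': 5, 'c': 27}
After line 3: d = {'a': 81, 'b': 5, 'c': 27}

{'a': 81, 'b': 5, 'c': 27}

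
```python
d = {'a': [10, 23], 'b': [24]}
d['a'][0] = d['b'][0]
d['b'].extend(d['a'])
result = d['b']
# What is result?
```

After line 1: d = {'a': [10, 23], 'b': [24]}
After line 2 (a[0] = b[0] = 24): d = {'a': [24, 23], 'b': [24]}
After line 3 (b.extend(a) appends [24, 23]): d = {'a': [24, 23], 'b': [24, 24, 23]}
After line 4: result = d['b'] = [24, 24, 23]

[24, 24, 23]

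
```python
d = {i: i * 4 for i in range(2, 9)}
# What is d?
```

{2: 8, 3: 12, 4: 16, 5: 20, 6: 24, 7: 28, 8: 32}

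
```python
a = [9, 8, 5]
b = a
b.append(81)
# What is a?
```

After line 1: a = [9, 8, 5]
After line 2 (b = a is an alias, same object): a = [9, 8, 5], b = [9, 8, 5]
After line 3 (b.append mutates the shared list): a = [9, 8, 5, 81], b = [9, 8, 5, 81]

[9, 8, 5, 81]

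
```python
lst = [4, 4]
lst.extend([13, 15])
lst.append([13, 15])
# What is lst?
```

After line 1: lst = [4, 4]
After line 2 (extend unpacks [13, 15]): lst = [4, 4, 13, 15]
After line 3 (append adds [13, 15] as single element): lst = [4, 4, 13, 15, [13, 15]]

[4, 4, 13, 15, [13, 15]]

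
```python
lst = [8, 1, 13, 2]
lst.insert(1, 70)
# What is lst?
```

[8, 70, 1, 13, 2]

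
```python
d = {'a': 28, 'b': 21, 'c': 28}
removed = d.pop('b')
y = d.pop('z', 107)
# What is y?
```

After line 1: d = {'a': 28, 'b': 21, 'c': 28}
After line 2 (pop 'b' returns 21): d = {'a': 28, 'c': 28}, removed = 21
After line 3 (pop 'z' missing, returns default 107): d = {'a': 28, 'c': 28}, y = 107

107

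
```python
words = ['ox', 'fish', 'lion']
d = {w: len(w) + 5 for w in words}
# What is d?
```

{'ox': 7, 'fish': 9, 'lion': 9}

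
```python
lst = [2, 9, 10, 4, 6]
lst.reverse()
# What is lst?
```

[6, 4, 10, 9, 2]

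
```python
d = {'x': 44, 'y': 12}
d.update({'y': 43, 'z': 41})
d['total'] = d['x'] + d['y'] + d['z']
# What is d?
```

After line 1: d = {'x': 44, 'y': 12}
After line 2 (y overwritten, z added): d = {'x': 44, 'y': 43, 'z': 41}
After line 3 (total = 44 + 43 + 41 = 128): d = {'x': 44, 'y': 43, 'z': 41, 'total': 128}

{'x': 44, 'y': 43, 'z': 41, 'total': 128}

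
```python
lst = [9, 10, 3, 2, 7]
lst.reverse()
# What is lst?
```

[7, 2, 3, 10, 9]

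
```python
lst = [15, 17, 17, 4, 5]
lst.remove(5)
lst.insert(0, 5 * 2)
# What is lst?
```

After line 1: lst = [15, 17, 17, 4, 5]
After line 2 (remove first 5): lst = [15, 17, 17, 4]
After line 3 (insert 10 at index 0): lst = [10, 15, 17, 17, 4]

[10, 15, 17, 17, 4]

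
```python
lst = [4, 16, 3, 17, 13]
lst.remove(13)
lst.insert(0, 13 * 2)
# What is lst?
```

After line 1: lst = [4, 16, 3, 17, 13]
After line 2 (remove first 13): lst = [4, 16, 3, 17]
After line 3 (insert 26 at index 0): lst = [26, 4, 16, 3, 17]

[26, 4, 16, 3, 17]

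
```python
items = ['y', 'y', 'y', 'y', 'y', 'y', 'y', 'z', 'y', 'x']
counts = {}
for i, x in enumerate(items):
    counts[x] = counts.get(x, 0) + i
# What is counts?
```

Initial: counts = {}, items = ['y', 'y', 'y', 'y', 'y', 'y', 'y', 'z', 'y', 'x']
i=0, x='y': counts = {'y': 0}
i=1, x='y': counts = {'y': 1}
i=2, x='y': counts = {'y': 3}
i=3, x='y': counts = {'y': 6}
i=4, x='y': counts = {'y': 10}
i=5, x='y': counts = {'y': 15}
i=6, x='y': counts = {'y': 21}
i=7, x='z': counts = {'y': 21, 'z': 7}
i=8, x='y': counts = {'y': 29, 'z': 7}
i=9, x='x': counts = {'y': 29, 'z': 7, 'x': 9}

{'y': 29, 'z': 7, 'x': 9}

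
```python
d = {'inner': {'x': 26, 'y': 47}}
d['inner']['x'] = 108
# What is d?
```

After line 1: d = {'inner': {'x': 26, 'y': 47}}
After line 2 (inner x overwritten): d = {'inner': {'x': 108, 'y': 47}}

{'inner': {'x': 108, 'y': 47}}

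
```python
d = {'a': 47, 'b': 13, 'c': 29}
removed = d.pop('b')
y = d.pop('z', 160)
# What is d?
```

After line 1: d = {'a': 47, 'b': 13, 'c': 29}
After line 2 (pop 'b' returns 13): d = {'a': 47, 'c': 29}, removed = 13
After line 3 (pop 'z' missing, returns default 160): d = {'a': 47, 'c': 29}, y = 160

{'a': 47, 'c': 29}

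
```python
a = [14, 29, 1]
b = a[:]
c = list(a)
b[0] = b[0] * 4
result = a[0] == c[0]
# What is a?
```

After line 1: a = [14, 29, 1]
After line 2 (b = a[:], copy): a = [14, 29, 1], b = [14, 29, 1]
After line 3 (c = list(a) is a copy, new object): c = [14, 29, 1]
After line 4 (b[0] = 14 * 4 = 56; only b mutates (copy)): a = [14, 29, 1], b = [56, 29, 1], c = [14, 29, 1]
After line 5 (a[0] = 14, c[0] = 14; result = True)

[14, 29, 1]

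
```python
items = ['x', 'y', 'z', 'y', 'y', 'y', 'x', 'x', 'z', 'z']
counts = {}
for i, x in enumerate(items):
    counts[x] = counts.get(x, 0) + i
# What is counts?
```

Initial: counts = {}, items = ['x', 'y', 'z', 'y', 'y', 'y', 'x', 'x', 'z', 'z']
i=0, x='x': counts = {'x': 0}
i=1, x='y': counts = {'x': 0, 'y': 1}
i=2, x='z': counts = {'x': 0, 'y': 1, 'z': 2}
i=3, x='y': counts = {'x': 0, 'y': 4, 'z': 2}
i=4, x='y': counts = {'x': 0, 'y': 8, 'z': 2}
i=5, x='y': counts = {'x': 0, 'y': 13, 'z': 2}
i=6, x='x': counts = {'x': 6, 'y': 13, 'z': 2}
i=7, x='x': counts = {'x': 13, 'y': 13, 'z': 2}
i=8, x='z': counts = {'x': 13, 'y': 13, 'z': 10}
i=9, x='z': counts = {'x': 13, 'y': 13, 'z': 19}

{'x': 13, 'y': 13, 'z': 19}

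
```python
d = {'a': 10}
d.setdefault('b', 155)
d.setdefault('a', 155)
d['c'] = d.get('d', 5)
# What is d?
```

After line 1: d = {'a': 10}
After line 2 (setdefault adds 'b'=155): d = {'a': 10, 'b': 155}
After line 3 (setdefault 'a' no-op, already exists): d = {'a': 10, 'b': 155}
After line 4 (get('d', 5) returns default since 'd' not in d): d = {'a': 10, 'b': 155, 'c': 5}

{'a': 10, 'b': 155, 'c': 5}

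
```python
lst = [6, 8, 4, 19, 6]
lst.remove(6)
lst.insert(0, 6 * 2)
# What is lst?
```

After line 1: lst = [6, 8, 4, 19, 6]
After line 2 (remove first 6): lst = [8, 4, 19, 6]
After line 3 (insert 12 at index 0): lst = [12, 8, 4, 19, 6]

[12, 8, 4, 19, 6]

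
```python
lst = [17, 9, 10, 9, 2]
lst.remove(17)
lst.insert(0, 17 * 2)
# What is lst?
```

After line 1: lst = [17, 9, 10, 9, 2]
After line 2 (remove first 17): lst = [9, 10, 9, 2]
After line 3 (insert 34 at index 0): lst = [34, 9, 10, 9, 2]

[34, 9, 10, 9, 2]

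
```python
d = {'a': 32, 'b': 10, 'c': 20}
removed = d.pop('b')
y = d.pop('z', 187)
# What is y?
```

After line 1: d = {'a': 32, 'b': 10, 'c': 20}
After line 2 (pop 'b' returns 10): d = {'a': 32, 'c': 20}, removed = 10
After line 3 (pop 'z' missing, returns default 187): d = {'a': 32, 'c': 20}, y = 187

187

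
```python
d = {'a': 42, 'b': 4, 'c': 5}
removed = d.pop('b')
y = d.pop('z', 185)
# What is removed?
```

After line 1: d = {'a': 42, 'b': 4, 'c': 5}
After line 2 (pop 'b' returns 4): d = {'a': 42, 'c': 5}, removed = 4
After line 3 (pop 'z' missing, returns default 185): d = {'a': 42, 'c': 5}, y = 185

4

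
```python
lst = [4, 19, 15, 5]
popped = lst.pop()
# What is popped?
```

5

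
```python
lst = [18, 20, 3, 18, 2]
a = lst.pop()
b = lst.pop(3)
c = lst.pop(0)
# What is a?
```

After line 1: lst = [18, 20, 3, 18, 2]
After line 2 (pop() -> a = 2): lst = [18, 20, 3, 18]
After line 3 (pop(3) -> b = 18): lst = [18, 20, 3]
After line 4 (pop(0) -> c = 18): lst = [20, 3]

2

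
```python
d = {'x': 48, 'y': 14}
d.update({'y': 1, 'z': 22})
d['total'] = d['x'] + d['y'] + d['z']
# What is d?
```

After line 1: d = {'x': 48, 'y': 14}
After line 2 (y overwritten, z added): d = {'x': 48, 'y': 1, 'z': 22}
After line 3 (total = 48 + 1 + 22 = 71): d = {'x': 48, 'y': 1, 'z': 22, 'total': 71}

{'x': 48, 'y': 1, 'z': 22, 'total': 71}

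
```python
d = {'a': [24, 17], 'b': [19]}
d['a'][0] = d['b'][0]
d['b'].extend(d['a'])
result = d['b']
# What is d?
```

After line 1: d = {'a': [24, 17], 'b': [19]}
After line 2 (a[0] = b[0] = 19): d = {'a': [19, 17], 'b': [19]}
After line 3 (b.extend(a) appends [19, 17]): d = {'a': [19, 17], 'b': [19, 19, 17]}
After line 4: result = d['b'] = [19, 19, 17]

{'a': [19, 17], 'b': [19, 19, 17]}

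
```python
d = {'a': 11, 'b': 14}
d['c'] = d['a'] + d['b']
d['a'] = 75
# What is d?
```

After line 1: d = {'a': 11, 'b': 14}
After line 2 (d['c'] = 11 + 14): d = {'a': 11, 'b': 14, 'c': 25}
After line 3: d = {'a': 75, 'b': 14, 'c': 25}

{'a': 75, 'b': 14, 'c': 25}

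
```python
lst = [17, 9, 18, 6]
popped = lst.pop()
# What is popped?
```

6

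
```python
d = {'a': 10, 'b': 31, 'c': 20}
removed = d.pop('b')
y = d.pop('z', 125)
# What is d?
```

After line 1: d = {'a': 10, 'b': 31, 'c': 20}
After line 2 (pop 'b' returns 31): d = {'a': 10, 'c': 20}, removed = 31
After line 3 (pop 'z' missing, returns default 125): d = {'a': 10, 'c': 20}, y = 125

{'a': 10, 'c': 20}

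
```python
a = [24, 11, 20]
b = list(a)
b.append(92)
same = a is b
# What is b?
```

After line 1: a = [24, 11, 20]
After line 2 (b = list(a) is a shallow copy, new object): a = [24, 11, 20], b = [24, 11, 20]
After line 3 (append only mutates b): a = [24, 11, 20], b = [24, 11, 20, 92]
After line 4 (same = a is b; different objects -> False): same = False

[24, 11, 20, 92]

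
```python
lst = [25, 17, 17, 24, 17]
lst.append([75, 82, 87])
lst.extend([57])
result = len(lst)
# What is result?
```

After line 1: lst = [25, 17, 17, 24, 17]
After line 2 (append adds [75, 82, 87] as single element): lst = [25, 17, 17, 24, 17, [75, 82, 87]]
After line 3 (extend unpacks [57], adds 57): lst = [25, 17, 17, 24, 17, [75, 82, 87], 57]
After line 4: result = len(lst) = 7

7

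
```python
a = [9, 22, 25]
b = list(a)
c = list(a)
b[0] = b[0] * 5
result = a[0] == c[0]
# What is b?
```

After line 1: a = [9, 22, 25]
After line 2 (b = list(a), copy): a = [9, 22, 25], b = [9, 22, 25]
After line 3 (c = list(a) is a copy, new object): c = [9, 22, 25]
After line 4 (b[0] = 9 * 5 = 45; only b mutates (copy)): a = [9, 22, 25], b = [45, 22, 25], c = [9, 22, 25]
After line 5 (a[0] = 9, c[0] = 9; result = True)

[45, 22, 25]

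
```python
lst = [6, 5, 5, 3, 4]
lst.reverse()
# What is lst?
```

[4, 3, 5, 5, 6]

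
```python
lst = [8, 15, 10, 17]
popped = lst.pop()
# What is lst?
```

[8, 15, 10]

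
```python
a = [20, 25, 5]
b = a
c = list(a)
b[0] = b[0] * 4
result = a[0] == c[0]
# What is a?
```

After line 1: a = [20, 25, 5]
After line 2 (b = a, alias): a = [20, 25, 5], b = [20, 25, 5]
After line 3 (c = list(a) is a copy, new object): c = [20, 25, 5]
After line 4 (b[0] = 20 * 4 = 80; mutates shared a/b): a = b = [80, 25, 5], c = [20, 25, 5]
After line 5 (a[0] = 80, c[0] = 20; result = False)

[80, 25, 5]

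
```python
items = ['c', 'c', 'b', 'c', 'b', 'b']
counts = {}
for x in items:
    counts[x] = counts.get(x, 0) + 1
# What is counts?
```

Initial: counts = {}, items = ['c', 'c', 'b', 'c', 'b', 'b']
See 'c': counts = {'c': 1}
See 'c': counts = {'c': 2}
See 'b': counts = {'c': 2, 'b': 1}
See 'c': counts = {'c': 3, 'b': 1}
See 'b': counts = {'c': 3, 'b': 2}
See 'b': counts = {'c': 3, 'b': 3}

{'c': 3, 'b': 3}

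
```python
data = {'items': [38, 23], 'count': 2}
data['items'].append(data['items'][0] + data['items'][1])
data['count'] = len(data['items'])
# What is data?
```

After line 1: data = {'items': [38, 23], 'count': 2}
After line 2 (append 38 + 23 = 61): data = {'items': [38, 23, 61], 'count': 2}
After line 3 (count = len(items) = 3): data = {'items': [38, 23, 61], 'count': 3}

{'items': [38, 23, 61], 'count': 3}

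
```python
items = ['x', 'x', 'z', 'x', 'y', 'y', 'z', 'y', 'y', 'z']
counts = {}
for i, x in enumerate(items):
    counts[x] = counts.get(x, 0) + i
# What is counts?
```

Initial: counts = {}, items = ['x', 'x', 'z', 'x', 'y', 'y', 'z', 'y', 'y', 'z']
i=0, x='x': counts = {'x': 0}
i=1, x='x': counts = {'x': 1}
i=2, x='z': counts = {'x': 1, 'z': 2}
i=3, x='x': counts = {'x': 4, 'z': 2}
i=4, x='y': counts = {'x': 4, 'z': 2, 'y': 4}
i=5, x='y': counts = {'x': 4, 'z': 2, 'y': 9}
i=6, x='z': counts = {'x': 4, 'z': 8, 'y': 9}
i=7, x='y': counts = {'x': 4, 'z': 8, 'y': 16}
i=8, x='y': counts = {'x': 4, 'z': 8, 'y': 24}
i=9, x='z': counts = {'x': 4, 'z': 17, 'y': 24}

{'x': 4, 'z': 17, 'y': 24}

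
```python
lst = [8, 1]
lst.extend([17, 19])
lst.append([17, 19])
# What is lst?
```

After line 1: lst = [8, 1]
After line 2 (extend unpacks [17, 19]): lst = [8, 1, 17, 19]
After line 3 (append adds [17, 19] as single element): lst = [8, 1, 17, 19, [17, 19]]

[8, 1, 17, 19, [17, 19]]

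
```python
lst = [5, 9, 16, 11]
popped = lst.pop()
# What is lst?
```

[5, 9, 16]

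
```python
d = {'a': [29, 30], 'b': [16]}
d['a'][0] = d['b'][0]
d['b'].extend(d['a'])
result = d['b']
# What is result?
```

After line 1: d = {'a': [29, 30], 'b': [16]}
After line 2 (a[0] = b[0] = 16): d = {'a': [16, 30], 'b': [16]}
After line 3 (b.extend(a) appends [16, 30]): d = {'a': [16, 30], 'b': [16, 16, 30]}
After line 4: result = d['b'] = [16, 16, 30]

[16, 16, 30]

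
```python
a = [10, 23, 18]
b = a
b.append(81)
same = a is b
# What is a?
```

After line 1: a = [10, 23, 18]
After line 2 (b = a is an alias, same object): a = [10, 23, 18], b = [10, 23, 18]
After line 3 (b.append mutates the shared list): a = [10, 23, 18, 81], b = [10, 23, 18, 81]
After line 4 (same = a is b; same object -> True): same = True

[10, 23, 18, 81]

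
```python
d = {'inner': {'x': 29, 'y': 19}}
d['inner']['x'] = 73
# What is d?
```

After line 1: d = {'inner': {'x': 29, 'y': 19}}
After line 2 (inner x overwritten): d = {'inner': {'x': 73, 'y': 19}}

{'inner': {'x': 73, 'y': 19}}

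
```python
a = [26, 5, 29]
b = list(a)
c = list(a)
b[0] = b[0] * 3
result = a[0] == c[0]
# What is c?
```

After line 1: a = [26, 5, 29]
After line 2 (b = list(a), copy): a = [26, 5, 29], b = [26, 5, 29]
After line 3 (c = list(a) is a copy, new object): c = [26, 5, 29]
After line 4 (b[0] = 26 * 3 = 78; only b mutates (copy)): a = [26, 5, 29], b = [78, 5, 29], c = [26, 5, 29]
After line 5 (a[0] = 26, c[0] = 26; result = True)

[26, 5, 29]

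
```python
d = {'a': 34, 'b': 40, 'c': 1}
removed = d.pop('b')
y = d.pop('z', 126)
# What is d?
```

After line 1: d = {'a': 34, 'b': 40, 'c': 1}
After line 2 (pop 'b' returns 40): d = {'a': 34, 'c': 1}, removed = 40
After line 3 (pop 'z' missing, returns default 126): d = {'a': 34, 'c': 1}, y = 126

{'a': 34, 'c': 1}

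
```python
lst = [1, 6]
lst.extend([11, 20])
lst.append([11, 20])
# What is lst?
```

After line 1: lst = [1, 6]
After line 2 (extend unpacks [11, 20]): lst = [1, 6, 11, 20]
After line 3 (append adds [11, 20] as single element): lst = [1, 6, 11, 20, [11, 20]]

[1, 6, 11, 20, [11, 20]]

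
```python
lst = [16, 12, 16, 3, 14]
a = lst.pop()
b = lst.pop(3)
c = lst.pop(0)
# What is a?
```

After line 1: lst = [16, 12, 16, 3, 14]
After line 2 (pop() -> a = 14): lst = [16, 12, 16, 3]
After line 3 (pop(3) -> b = 3): lst = [16, 12, 16]
After line 4 (pop(0) -> c = 16): lst = [12, 16]

14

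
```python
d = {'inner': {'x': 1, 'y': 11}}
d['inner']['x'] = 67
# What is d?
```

After line 1: d = {'inner': {'x': 1, 'y': 11}}
After line 2 (inner x overwritten): d = {'inner': {'x': 67, 'y': 11}}

{'inner': {'x': 67, 'y': 11}}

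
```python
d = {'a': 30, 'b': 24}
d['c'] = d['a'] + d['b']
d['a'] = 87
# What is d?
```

After line 1: d = {'a': 30, 'b': 24}
After line 2 (d['c'] = 30 + 24): d = {'a': 30, 'b': 24, 'c': 54}
After line 3: d = {'a': 87, 'b': 24, 'c': 54}

{'a': 87, 'b': 24, 'c': 54}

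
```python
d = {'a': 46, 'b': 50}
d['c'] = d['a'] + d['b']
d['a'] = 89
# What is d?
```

After line 1: d = {'a': 46, 'b': 50}
After line 2 (d['c'] = 46 + 50): d = {'a': 46, 'b': 50, 'c': 96}
After line 3: d = {'a': 89, 'b': 50, 'c': 96}

{'a': 89, 'b': 50, 'c': 96}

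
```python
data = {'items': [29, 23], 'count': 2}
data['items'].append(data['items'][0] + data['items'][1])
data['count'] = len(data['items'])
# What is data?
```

After line 1: data = {'items': [29, 23], 'count': 2}
After line 2 (append 29 + 23 = 52): data = {'items': [29, 23, 52], 'count': 2}
After line 3 (count = len(items) = 3): data = {'items': [29, 23, 52], 'count': 3}

{'items': [29, 23, 52], 'count': 3}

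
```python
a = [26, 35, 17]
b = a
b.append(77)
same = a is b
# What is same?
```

After line 1: a = [26, 35, 17]
After line 2 (b = a is an alias, same object): a = [26, 35, 17], b = [26, 35, 17]
After line 3 (b.append mutates the shared list): a = [26, 35, 17, 77], b = [26, 35, 17, 77]
After line 4 (same = a is b; same object -> True): same = True

True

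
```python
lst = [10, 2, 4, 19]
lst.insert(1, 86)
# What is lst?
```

[10, 86, 2, 4, 19]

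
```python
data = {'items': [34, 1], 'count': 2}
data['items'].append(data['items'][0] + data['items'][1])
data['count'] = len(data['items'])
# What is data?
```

After line 1: data = {'items': [34, 1], 'count': 2}
After line 2 (append 34 + 1 = 35): data = {'items': [34, 1, 35], 'count': 2}
After line 3 (count = len(items) = 3): data = {'items': [34, 1, 35], 'count': 3}

{'items': [34, 1, 35], 'count': 3}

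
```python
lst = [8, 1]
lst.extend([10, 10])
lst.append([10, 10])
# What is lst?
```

After line 1: lst = [8, 1]
After line 2 (extend unpacks [10, 10]): lst = [8, 1, 10, 10]
After line 3 (append adds [10, 10] as single element): lst = [8, 1, 10, 10, [10, 10]]

[8, 1, 10, 10, [10, 10]]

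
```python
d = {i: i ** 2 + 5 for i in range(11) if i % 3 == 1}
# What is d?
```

{1: 6, 4: 21, 7: 54, 10: 105}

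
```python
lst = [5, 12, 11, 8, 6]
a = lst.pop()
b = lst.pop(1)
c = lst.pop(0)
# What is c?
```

After line 1: lst = [5, 12, 11, 8, 6]
After line 2 (pop() -> a = 6): lst = [5, 12, 11, 8]
After line 3 (pop(1) -> b = 12): lst = [5, 11, 8]
After line 4 (pop(0) -> c = 5): lst = [11, 8]

5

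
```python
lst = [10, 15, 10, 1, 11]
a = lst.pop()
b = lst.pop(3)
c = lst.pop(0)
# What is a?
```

After line 1: lst = [10, 15, 10, 1, 11]
After line 2 (pop() -> a = 11): lst = [10, 15, 10, 1]
After line 3 (pop(3) -> b = 1): lst = [10, 15, 10]
After line 4 (pop(0) -> c = 10): lst = [15, 10]

11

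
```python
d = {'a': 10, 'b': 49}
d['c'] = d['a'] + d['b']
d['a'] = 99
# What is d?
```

After line 1: d = {'a': 10, 'b': 49}
After line 2 (d['c'] = 10 + 49): d = {'a': 10, 'b': 49, 'c': 59}
After line 3: d = {'a': 99, 'b': 49, 'c': 59}

{'a': 99, 'b': 49, 'c': 59}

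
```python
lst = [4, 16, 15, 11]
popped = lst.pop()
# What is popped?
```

11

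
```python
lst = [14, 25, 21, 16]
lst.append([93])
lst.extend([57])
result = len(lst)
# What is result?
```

After line 1: lst = [14, 25, 21, 16]
After line 2 (append adds [93] as single element): lst = [14, 25, 21, 16, [93]]
After line 3 (extend unpacks [57], adds 57): lst = [14, 25, 21, 16, [93], 57]
After line 4: result = len(lst) = 6

6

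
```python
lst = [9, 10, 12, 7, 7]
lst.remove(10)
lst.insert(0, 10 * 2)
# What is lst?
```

After line 1: lst = [9, 10, 12, 7, 7]
After line 2 (remove first 10): lst = [9, 12, 7, 7]
After line 3 (insert 20 at index 0): lst = [20, 9, 12, 7, 7]

[20, 9, 12, 7, 7]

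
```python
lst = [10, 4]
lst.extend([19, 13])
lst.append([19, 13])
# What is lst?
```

After line 1: lst = [10, 4]
After line 2 (extend unpacks [19, 13]): lst = [10, 4, 19, 13]
After line 3 (append adds [19, 13] as single element): lst = [10, 4, 19, 13, [19, 13]]

[10, 4, 19, 13, [19, 13]]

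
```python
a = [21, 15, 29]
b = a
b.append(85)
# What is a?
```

After line 1: a = [21, 15, 29]
After line 2 (b = a is an alias, same object): a = [21, 15, 29], b = [21, 15, 29]
After line 3 (b.append mutates the shared list): a = [21, 15, 29, 85], b = [21, 15, 29, 85]

[21, 15, 29, 85]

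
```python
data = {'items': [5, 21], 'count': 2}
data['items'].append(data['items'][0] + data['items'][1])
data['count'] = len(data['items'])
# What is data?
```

After line 1: data = {'items': [5, 21], 'count': 2}
After line 2 (append 5 + 21 = 26): data = {'items': [5, 21, 26], 'count': 2}
After line 3 (count = len(items) = 3): data = {'items': [5, 21, 26], 'count': 3}

{'items': [5, 21, 26], 'count': 3}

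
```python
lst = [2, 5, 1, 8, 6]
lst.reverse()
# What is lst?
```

[6, 8, 1, 5, 2]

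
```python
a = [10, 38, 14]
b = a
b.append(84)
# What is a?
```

After line 1: a = [10, 38, 14]
After line 2 (b = a is an alias, same object): a = [10, 38, 14], b = [10, 38, 14]
After line 3 (b.append mutates the shared list): a = [10, 38, 14, 84], b = [10, 38, 14, 84]

[10, 38, 14, 84]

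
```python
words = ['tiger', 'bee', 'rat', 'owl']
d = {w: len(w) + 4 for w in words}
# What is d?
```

{'tiger': 9, 'bee': 7, 'rat': 7, 'owl': 7}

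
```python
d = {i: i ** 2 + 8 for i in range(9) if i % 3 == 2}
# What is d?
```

{2: 12, 5: 33, 8: 72}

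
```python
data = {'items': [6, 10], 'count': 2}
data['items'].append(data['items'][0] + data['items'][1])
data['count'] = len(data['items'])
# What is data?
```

After line 1: data = {'items': [6, 10], 'count': 2}
After line 2 (append 6 + 10 = 16): data = {'items': [6, 10, 16], 'count': 2}
After line 3 (count = len(items) = 3): data = {'items': [6, 10, 16], 'count': 3}

{'items': [6, 10, 16], 'count': 3}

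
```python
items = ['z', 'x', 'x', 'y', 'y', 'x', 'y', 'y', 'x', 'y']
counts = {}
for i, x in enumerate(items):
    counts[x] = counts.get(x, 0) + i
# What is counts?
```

Initial: counts = {}, items = ['z', 'x', 'x', 'y', 'y', 'x', 'y', 'y', 'x', 'y']
i=0, x='z': counts = {'z': 0}
i=1, x='x': counts = {'z': 0, 'x': 1}
i=2, x='x': counts = {'z': 0, 'x': 3}
i=3, x='y': counts = {'z': 0, 'x': 3, 'y': 3}
i=4, x='y': counts = {'z': 0, 'x': 3, 'y': 7}
i=5, x='x': counts = {'z': 0, 'x': 8, 'y': 7}
i=6, x='y': counts = {'z': 0, 'x': 8, 'y': 13}
i=7, x='y': counts = {'z': 0, 'x': 8, 'y': 20}
i=8, x='x': counts = {'z': 0, 'x': 16, 'y': 20}
i=9, x='y': counts = {'z': 0, 'x': 16, 'y': 29}

{'z': 0, 'x': 16, 'y': 29}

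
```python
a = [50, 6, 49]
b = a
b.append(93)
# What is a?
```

After line 1: a = [50, 6, 49]
After line 2 (b = a is an alias, same object): a = [50, 6, 49], b = [50, 6, 49]
After line 3 (b.append mutates the shared list): a = [50, 6, 49, 93], b = [50, 6, 49, 93]

[50, 6, 49, 93]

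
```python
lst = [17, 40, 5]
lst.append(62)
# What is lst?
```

[17, 40, 5, 62]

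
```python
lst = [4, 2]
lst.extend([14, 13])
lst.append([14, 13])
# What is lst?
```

After line 1: lst = [4, 2]
After line 2 (extend unpacks [14, 13]): lst = [4, 2, 14, 13]
After line 3 (append adds [14, 13] as single element): lst = [4, 2, 14, 13, [14, 13]]

[4, 2, 14, 13, [14, 13]]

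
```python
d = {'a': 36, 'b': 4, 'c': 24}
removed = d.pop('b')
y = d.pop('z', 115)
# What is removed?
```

After line 1: d = {'a': 36, 'b': 4, 'c': 24}
After line 2 (pop 'b' returns 4): d = {'a': 36, 'c': 24}, removed = 4
After line 3 (pop 'z' missing, returns default 115): d = {'a': 36, 'c': 24}, y = 115

4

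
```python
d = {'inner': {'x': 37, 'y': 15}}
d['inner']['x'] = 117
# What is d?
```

After line 1: d = {'inner': {'x': 37, 'y': 15}}
After line 2 (inner x overwritten): d = {'inner': {'x': 117, 'y': 15}}

{'inner': {'x': 117, 'y': 15}}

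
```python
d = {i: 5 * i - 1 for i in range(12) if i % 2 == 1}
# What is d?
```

{1: 4, 3: 14, 5: 24, 7: 34, 9: 44, 11: 54}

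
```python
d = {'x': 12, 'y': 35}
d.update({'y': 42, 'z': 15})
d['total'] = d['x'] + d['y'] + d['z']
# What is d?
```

After line 1: d = {'x': 12, 'y': 35}
After line 2 (y overwritten, z added): d = {'x': 12, 'y': 42, 'z': 15}
After line 3 (total = 12 + 42 + 15 = 69): d = {'x': 12, 'y': 42, 'z': 15, 'total': 69}

{'x': 12, 'y': 42, 'z': 15, 'total': 69}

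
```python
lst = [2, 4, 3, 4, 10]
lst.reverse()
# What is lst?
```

[10, 4, 3, 4, 2]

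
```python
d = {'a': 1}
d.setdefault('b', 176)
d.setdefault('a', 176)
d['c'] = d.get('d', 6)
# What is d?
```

After line 1: d = {'a': 1}
After line 2 (setdefault adds 'b'=176): d = {'a': 1, 'b': 176}
After line 3 (setdefault 'a' no-op, already exists): d = {'a': 1, 'b': 176}
After line 4 (get('d', 6) returns default since 'd' not in d): d = {'a': 1, 'b': 176, 'c': 6}

{'a': 1, 'b': 176, 'c': 6}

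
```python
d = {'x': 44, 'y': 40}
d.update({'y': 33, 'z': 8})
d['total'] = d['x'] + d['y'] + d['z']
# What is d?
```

After line 1: d = {'x': 44, 'y': 40}
After line 2 (y overwritten, z added): d = {'x': 44, 'y': 33, 'z': 8}
After line 3 (total = 44 + 33 + 8 = 85): d = {'x': 44, 'y': 33, 'z': 8, 'total': 85}

{'x': 44, 'y': 33, 'z': 8, 'total': 85}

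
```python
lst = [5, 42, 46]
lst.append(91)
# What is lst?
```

[5, 42, 46, 91]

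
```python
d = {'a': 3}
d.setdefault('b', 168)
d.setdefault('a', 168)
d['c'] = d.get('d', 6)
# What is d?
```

After line 1: d = {'a': 3}
After line 2 (setdefault adds 'b'=168): d = {'a': 3, 'b': 168}
After line 3 (setdefault 'a' no-op, already exists): d = {'a': 3, 'b': 168}
After line 4 (get('d', 6) returns default since 'd' not in d): d = {'a': 3, 'b': 168, 'c': 6}

{'a': 3, 'b': 168, 'c': 6}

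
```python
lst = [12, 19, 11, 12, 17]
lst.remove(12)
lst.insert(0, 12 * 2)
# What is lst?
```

After line 1: lst = [12, 19, 11, 12, 17]
After line 2 (remove first 12): lst = [19, 11, 12, 17]
After line 3 (insert 24 at index 0): lst = [24, 19, 11, 12, 17]

[24, 19, 11, 12, 17]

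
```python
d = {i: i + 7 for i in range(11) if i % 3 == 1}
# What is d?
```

{1: 8, 4: 11, 7: 14, 10: 17}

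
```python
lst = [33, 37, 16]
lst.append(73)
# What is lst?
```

[33, 37, 16, 73]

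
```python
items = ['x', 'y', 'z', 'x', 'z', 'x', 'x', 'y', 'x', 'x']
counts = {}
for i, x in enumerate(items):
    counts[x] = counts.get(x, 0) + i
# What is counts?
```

Initial: counts = {}, items = ['x', 'y', 'z', 'x', 'z', 'x', 'x', 'y', 'x', 'x']
i=0, x='x': counts = {'x': 0}
i=1, x='y': counts = {'x': 0, 'y': 1}
i=2, x='z': counts = {'x': 0, 'y': 1, 'z': 2}
i=3, x='x': counts = {'x': 3, 'y': 1, 'z': 2}
i=4, x='z': counts = {'x': 3, 'y': 1, 'z': 6}
i=5, x='x': counts = {'x': 8, 'y': 1, 'z': 6}
i=6, x='x': counts = {'x': 14, 'y': 1, 'z': 6}
i=7, x='y': counts = {'x': 14, 'y': 8, 'z': 6}
i=8, x='x': counts = {'x': 22, 'y': 8, 'z': 6}
i=9, x='x': counts = {'x': 31, 'y': 8, 'z': 6}

{'x': 31, 'y': 8, 'z': 6}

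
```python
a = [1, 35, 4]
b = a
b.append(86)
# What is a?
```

After line 1: a = [1, 35, 4]
After line 2 (b = a is an alias, same object): a = [1, 35, 4], b = [1, 35, 4]
After line 3 (b.append mutates the shared list): a = [1, 35, 4, 86], b = [1, 35, 4, 86]

[1, 35, 4, 86]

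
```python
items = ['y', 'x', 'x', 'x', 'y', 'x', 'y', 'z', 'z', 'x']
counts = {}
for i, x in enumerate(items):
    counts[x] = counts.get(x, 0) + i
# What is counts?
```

Initial: counts = {}, items = ['y', 'x', 'x', 'x', 'y', 'x', 'y', 'z', 'z', 'x']
i=0, x='y': counts = {'y': 0}
i=1, x='x': counts = {'y': 0, 'x': 1}
i=2, x='x': counts = {'y': 0, 'x': 3}
i=3, x='x': counts = {'y': 0, 'x': 6}
i=4, x='y': counts = {'y': 4, 'x': 6}
i=5, x='x': counts = {'y': 4, 'x': 11}
i=6, x='y': counts = {'y': 10, 'x': 11}
i=7, x='z': counts = {'y': 10, 'x': 11, 'z': 7}
i=8, x='z': counts = {'y': 10, 'x': 11, 'z': 15}
i=9, x='x': counts = {'y': 10, 'x': 20, 'z': 15}

{'y': 10, 'x': 20, 'z': 15}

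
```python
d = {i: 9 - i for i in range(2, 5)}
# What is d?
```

{2: 7, 3: 6, 4: 5}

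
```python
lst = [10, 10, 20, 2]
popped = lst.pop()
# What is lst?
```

[10, 10, 20]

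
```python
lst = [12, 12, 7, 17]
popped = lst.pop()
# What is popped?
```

17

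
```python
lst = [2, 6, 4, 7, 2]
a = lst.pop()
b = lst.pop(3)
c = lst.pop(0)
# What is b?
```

After line 1: lst = [2, 6, 4, 7, 2]
After line 2 (pop() -> a = 2): lst = [2, 6, 4, 7]
After line 3 (pop(3) -> b = 7): lst = [2, 6, 4]
After line 4 (pop(0) -> c = 2): lst = [6, 4]

7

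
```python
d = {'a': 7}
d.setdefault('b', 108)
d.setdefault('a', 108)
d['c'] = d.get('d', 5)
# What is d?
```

After line 1: d = {'a': 7}
After line 2 (setdefault adds 'b'=108): d = {'a': 7, 'b': 108}
After line 3 (setdefault 'a' no-op, already exists): d = {'a': 7, 'b': 108}
After line 4 (get('d', 5) returns default since 'd' not in d): d = {'a': 7, 'b': 108, 'c': 5}

{'a': 7, 'b': 108, 'c': 5}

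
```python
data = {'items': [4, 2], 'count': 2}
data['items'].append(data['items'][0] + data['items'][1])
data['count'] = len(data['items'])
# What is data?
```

After line 1: data = {'items': [4, 2], 'count': 2}
After line 2 (append 4 + 2 = 6): data = {'items': [4, 2, 6], 'count': 2}
After line 3 (count = len(items) = 3): data = {'items': [4, 2, 6], 'count': 3}

{'items': [4, 2, 6], 'count': 3}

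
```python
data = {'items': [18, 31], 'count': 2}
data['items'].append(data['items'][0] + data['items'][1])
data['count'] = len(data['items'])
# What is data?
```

After line 1: data = {'items': [18, 31], 'count': 2}
After line 2 (append 18 + 31 = 49): data = {'items': [18, 31, 49], 'count': 2}
After line 3 (count = len(items) = 3): data = {'items': [18, 31, 49], 'count': 3}

{'items': [18, 31, 49], 'count': 3}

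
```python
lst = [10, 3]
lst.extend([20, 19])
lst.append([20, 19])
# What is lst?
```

After line 1: lst = [10, 3]
After line 2 (extend unpacks [20, 19]): lst = [10, 3, 20, 19]
After line 3 (append adds [20, 19] as single element): lst = [10, 3, 20, 19, [20, 19]]

[10, 3, 20, 19, [20, 19]]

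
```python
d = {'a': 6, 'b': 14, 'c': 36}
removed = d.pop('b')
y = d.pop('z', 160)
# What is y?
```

After line 1: d = {'a': 6, 'b': 14, 'c': 36}
After line 2 (pop 'b' returns 14): d = {'a': 6, 'c': 36}, removed = 14
After line 3 (pop 'z' missing, returns default 160): d = {'a': 6, 'c': 36}, y = 160

160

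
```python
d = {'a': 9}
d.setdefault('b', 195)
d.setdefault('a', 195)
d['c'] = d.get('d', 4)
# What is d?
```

After line 1: d = {'a': 9}
After line 2 (setdefault adds 'b'=195): d = {'a': 9, 'b': 195}
After line 3 (setdefault 'a' no-op, already exists): d = {'a': 9, 'b': 195}
After line 4 (get('d', 4) returns default since 'd' not in d): d = {'a': 9, 'b': 195, 'c': 4}

{'a': 9, 'b': 195, 'c': 4}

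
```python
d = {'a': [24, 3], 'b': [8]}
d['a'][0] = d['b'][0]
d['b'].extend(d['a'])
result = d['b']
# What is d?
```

After line 1: d = {'a': [24, 3], 'b': [8]}
After line 2 (a[0] = b[0] = 8): d = {'a': [8, 3], 'b': [8]}
After line 3 (b.extend(a) appends [8, 3]): d = {'a': [8, 3], 'b': [8, 8, 3]}
After line 4: result = d['b'] = [8, 8, 3]

{'a': [8, 3], 'b': [8, 8, 3]}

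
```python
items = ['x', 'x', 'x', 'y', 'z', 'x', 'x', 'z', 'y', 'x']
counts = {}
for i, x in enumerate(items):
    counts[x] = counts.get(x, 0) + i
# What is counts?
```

Initial: counts = {}, items = ['x', 'x', 'x', 'y', 'z', 'x', 'x', 'z', 'y', 'x']
i=0, x='x': counts = {'x': 0}
i=1, x='x': counts = {'x': 1}
i=2, x='x': counts = {'x': 3}
i=3, x='y': counts = {'x': 3, 'y': 3}
i=4, x='z': counts = {'x': 3, 'y': 3, 'z': 4}
i=5, x='x': counts = {'x': 8, 'y': 3, 'z': 4}
i=6, x='x': counts = {'x': 14, 'y': 3, 'z': 4}
i=7, x='z': counts = {'x': 14, 'y': 3, 'z': 11}
i=8, x='y': counts = {'x': 14, 'y': 11, 'z': 11}
i=9, x='x': counts = {'x': 23, 'y': 11, 'z': 11}

{'x': 23, 'y': 11, 'z': 11}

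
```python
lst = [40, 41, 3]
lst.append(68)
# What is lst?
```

[40, 41, 3, 68]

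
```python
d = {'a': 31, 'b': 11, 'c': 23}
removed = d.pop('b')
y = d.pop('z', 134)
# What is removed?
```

After line 1: d = {'a': 31, 'b': 11, 'c': 23}
After line 2 (pop 'b' returns 11): d = {'a': 31, 'c': 23}, removed = 11
After line 3 (pop 'z' missing, returns default 134): d = {'a': 31, 'c': 23}, y = 134

11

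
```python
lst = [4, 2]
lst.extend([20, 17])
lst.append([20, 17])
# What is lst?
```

After line 1: lst = [4, 2]
After line 2 (extend unpacks [20, 17]): lst = [4, 2, 20, 17]
After line 3 (append adds [20, 17] as single element): lst = [4, 2, 20, 17, [20, 17]]

[4, 2, 20, 17, [20, 17]]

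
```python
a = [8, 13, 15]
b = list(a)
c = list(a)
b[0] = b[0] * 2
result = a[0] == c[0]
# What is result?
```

After line 1: a = [8, 13, 15]
After line 2 (b = list(a), copy): a = [8, 13, 15], b = [8, 13, 15]
After line 3 (c = list(a) is a copy, new object): c = [8, 13, 15]
After line 4 (b[0] = 8 * 2 = 16; only b mutates (copy)): a = [8, 13, 15], b = [16, 13, 15], c = [8, 13, 15]
After line 5 (a[0] = 8, c[0] = 8; result = True)

True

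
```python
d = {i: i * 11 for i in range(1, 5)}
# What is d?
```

{1: 11, 2: 22, 3: 33, 4: 44}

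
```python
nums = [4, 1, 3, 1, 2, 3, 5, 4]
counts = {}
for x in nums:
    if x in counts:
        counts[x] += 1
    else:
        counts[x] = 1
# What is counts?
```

Initial: counts = {}, nums = [4, 1, 3, 1, 2, 3, 5, 4]
See 4: counts = {4: 1}
See 1: counts = {4: 1, 1: 1}
See 3: counts = {4: 1, 1: 1, 3: 1}
See 1: counts = {4: 1, 1: 2, 3: 1}
See 2: counts = {4: 1, 1: 2, 3: 1, 2: 1}
See 3: counts = {4: 1, 1: 2, 3: 2, 2: 1}
See 5: counts = {4: 1, 1: 2, 3: 2, 2: 1, 5: 1}
See 4: counts = {4: 2, 1: 2, 3: 2, 2: 1, 5: 1}

{4: 2, 1: 2, 3: 2, 2: 1, 5: 1}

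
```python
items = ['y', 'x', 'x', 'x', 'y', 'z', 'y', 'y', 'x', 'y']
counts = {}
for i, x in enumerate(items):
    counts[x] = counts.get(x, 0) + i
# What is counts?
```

Initial: counts = {}, items = ['y', 'x', 'x', 'x', 'y', 'z', 'y', 'y', 'x', 'y']
i=0, x='y': counts = {'y': 0}
i=1, x='x': counts = {'y': 0, 'x': 1}
i=2, x='x': counts = {'y': 0, 'x': 3}
i=3, x='x': counts = {'y': 0, 'x': 6}
i=4, x='y': counts = {'y': 4, 'x': 6}
i=5, x='z': counts = {'y': 4, 'x': 6, 'z': 5}
i=6, x='y': counts = {'y': 10, 'x': 6, 'z': 5}
i=7, x='y': counts = {'y': 17, 'x': 6, 'z': 5}
i=8, x='x': counts = {'y': 17, 'x': 14, 'z': 5}
i=9, x='y': counts = {'y': 26, 'x': 14, 'z': 5}

{'y': 26, 'x': 14, 'z': 5}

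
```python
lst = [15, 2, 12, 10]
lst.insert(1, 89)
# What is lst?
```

[15, 89, 2, 12, 10]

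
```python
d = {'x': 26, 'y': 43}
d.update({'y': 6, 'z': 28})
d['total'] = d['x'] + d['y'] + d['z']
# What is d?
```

After line 1: d = {'x': 26, 'y': 43}
After line 2 (y overwritten, z added): d = {'x': 26, 'y': 6, 'z': 28}
After line 3 (total = 26 + 6 + 28 = 60): d = {'x': 26, 'y': 6, 'z': 28, 'total': 60}

{'x': 26, 'y': 6, 'z': 28, 'total': 60}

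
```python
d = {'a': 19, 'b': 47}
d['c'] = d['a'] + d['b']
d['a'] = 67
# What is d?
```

After line 1: d = {'a': 19, 'b': 47}
After line 2 (d['c'] = 19 + 47): d = {'a': 19, 'b': 47, 'c': 66}
After line 3: d = {'a': 67, 'b': 47, 'c': 66}

{'a': 67, 'b': 47, 'c': 66}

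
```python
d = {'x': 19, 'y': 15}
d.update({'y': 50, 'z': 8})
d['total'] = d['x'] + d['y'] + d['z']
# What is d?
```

After line 1: d = {'x': 19, 'y': 15}
After line 2 (y overwritten, z added): d = {'x': 19, 'y': 50, 'z': 8}
After line 3 (total = 19 + 50 + 8 = 77): d = {'x': 19, 'y': 50, 'z': 8, 'total': 77}

{'x': 19, 'y': 50, 'z': 8, 'total': 77}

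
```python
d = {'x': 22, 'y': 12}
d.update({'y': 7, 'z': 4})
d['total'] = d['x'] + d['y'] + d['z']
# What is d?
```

After line 1: d = {'x': 22, 'y': 12}
After line 2 (y overwritten, z added): d = {'x': 22, 'y': 7, 'z': 4}
After line 3 (total = 22 + 7 + 4 = 33): d = {'x': 22, 'y': 7, 'z': 4, 'total': 33}

{'x': 22, 'y': 7, 'z': 4, 'total': 33}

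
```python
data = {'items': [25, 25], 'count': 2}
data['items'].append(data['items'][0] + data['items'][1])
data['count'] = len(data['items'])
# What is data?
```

After line 1: data = {'items': [25, 25], 'count': 2}
After line 2 (append 25 + 25 = 50): data = {'items': [25, 25, 50], 'count': 2}
After line 3 (count = len(items) = 3): data = {'items': [25, 25, 50], 'count': 3}

{'items': [25, 25, 50], 'count': 3}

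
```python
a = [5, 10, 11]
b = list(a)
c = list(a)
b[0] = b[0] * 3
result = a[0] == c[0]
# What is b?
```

After line 1: a = [5, 10, 11]
After line 2 (b = list(a), copy): a = [5, 10, 11], b = [5, 10, 11]
After line 3 (c = list(a) is a copy, new object): c = [5, 10, 11]
After line 4 (b[0] = 5 * 3 = 15; only b mutates (copy)): a = [5, 10, 11], b = [15, 10, 11], c = [5, 10, 11]
After line 5 (a[0] = 5, c[0] = 5; result = True)

[15, 10, 11]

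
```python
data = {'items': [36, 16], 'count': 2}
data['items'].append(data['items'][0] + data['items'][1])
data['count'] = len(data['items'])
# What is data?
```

After line 1: data = {'items': [36, 16], 'count': 2}
After line 2 (append 36 + 16 = 52): data = {'items': [36, 16, 52], 'count': 2}
After line 3 (count = len(items) = 3): data = {'items': [36, 16, 52], 'count': 3}

{'items': [36, 16, 52], 'count': 3}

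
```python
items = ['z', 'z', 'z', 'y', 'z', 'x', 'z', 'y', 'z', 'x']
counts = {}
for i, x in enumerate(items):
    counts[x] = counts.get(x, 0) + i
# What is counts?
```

Initial: counts = {}, items = ['z', 'z', 'z', 'y', 'z', 'x', 'z', 'y', 'z', 'x']
i=0, x='z': counts = {'z': 0}
i=1, x='z': counts = {'z': 1}
i=2, x='z': counts = {'z': 3}
i=3, x='y': counts = {'z': 3, 'y': 3}
i=4, x='z': counts = {'z': 7, 'y': 3}
i=5, x='x': counts = {'z': 7, 'y': 3, 'x': 5}
i=6, x='z': counts = {'z': 13, 'y': 3, 'x': 5}
i=7, x='y': counts = {'z': 13, 'y': 10, 'x': 5}
i=8, x='z': counts = {'z': 21, 'y': 10, 'x': 5}
i=9, x='x': counts = {'z': 21, 'y': 10, 'x': 14}

{'z': 21, 'y': 10, 'x': 14}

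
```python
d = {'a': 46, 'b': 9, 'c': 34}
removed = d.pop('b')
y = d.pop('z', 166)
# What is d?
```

After line 1: d = {'a': 46, 'b': 9, 'c': 34}
After line 2 (pop 'b' returns 9): d = {'a': 46, 'c': 34}, removed = 9
After line 3 (pop 'z' missing, returns default 166): d = {'a': 46, 'c': 34}, y = 166

{'a': 46, 'c': 34}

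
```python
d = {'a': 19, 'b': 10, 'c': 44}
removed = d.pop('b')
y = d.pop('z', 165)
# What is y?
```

After line 1: d = {'a': 19, 'b': 10, 'c': 44}
After line 2 (pop 'b' returns 10): d = {'a': 19, 'c': 44}, removed = 10
After line 3 (pop 'z' missing, returns default 165): d = {'a': 19, 'c': 44}, y = 165

165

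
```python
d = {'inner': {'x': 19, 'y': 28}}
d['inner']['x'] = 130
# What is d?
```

After line 1: d = {'inner': {'x': 19, 'y': 28}}
After line 2 (inner x overwritten): d = {'inner': {'x': 130, 'y': 28}}

{'inner': {'x': 130, 'y': 28}}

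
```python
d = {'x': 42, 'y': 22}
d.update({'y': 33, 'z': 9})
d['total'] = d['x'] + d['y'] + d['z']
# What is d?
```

After line 1: d = {'x': 42, 'y': 22}
After line 2 (y overwritten, z added): d = {'x': 42, 'y': 33, 'z': 9}
After line 3 (total = 42 + 33 + 9 = 84): d = {'x': 42, 'y': 33, 'z': 9, 'total': 84}

{'x': 42, 'y': 33, 'z': 9, 'total': 84}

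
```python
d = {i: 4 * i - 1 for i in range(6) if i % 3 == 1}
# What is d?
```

{1: 3, 4: 15}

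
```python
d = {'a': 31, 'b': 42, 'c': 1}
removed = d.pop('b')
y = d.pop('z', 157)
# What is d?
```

After line 1: d = {'a': 31, 'b': 42, 'c': 1}
After line 2 (pop 'b' returns 42): d = {'a': 31, 'c': 1}, removed = 42
After line 3 (pop 'z' missing, returns default 157): d = {'a': 31, 'c': 1}, y = 157

{'a': 31, 'c': 1}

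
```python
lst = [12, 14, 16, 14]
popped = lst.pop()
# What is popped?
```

14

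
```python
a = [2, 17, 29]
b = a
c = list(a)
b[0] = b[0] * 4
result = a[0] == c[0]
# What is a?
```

After line 1: a = [2, 17, 29]
After line 2 (b = a, alias): a = [2, 17, 29], b = [2, 17, 29]
After line 3 (c = list(a) is a copy, new object): c = [2, 17, 29]
After line 4 (b[0] = 2 * 4 = 8; mutates shared a/b): a = b = [8, 17, 29], c = [2, 17, 29]
After line 5 (a[0] = 8, c[0] = 2; result = False)

[8, 17, 29]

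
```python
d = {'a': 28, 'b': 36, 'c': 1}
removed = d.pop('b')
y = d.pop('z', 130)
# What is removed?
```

After line 1: d = {'a': 28, 'b': 36, 'c': 1}
After line 2 (pop 'b' returns 36): d = {'a': 28, 'c': 1}, removed = 36
After line 3 (pop 'z' missing, returns default 130): d = {'a': 28, 'c': 1}, y = 130

36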